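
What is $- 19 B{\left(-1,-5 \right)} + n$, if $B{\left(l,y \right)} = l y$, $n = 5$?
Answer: $-90$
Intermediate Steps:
$- 19 B{\left(-1,-5 \right)} + n = - 19 \left(\left(-1\right) \left(-5\right)\right) + 5 = \left(-19\right) 5 + 5 = -95 + 5 = -90$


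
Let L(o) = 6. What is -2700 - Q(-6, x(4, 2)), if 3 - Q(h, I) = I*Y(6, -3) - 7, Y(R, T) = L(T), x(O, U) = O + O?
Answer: -2662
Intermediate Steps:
x(O, U) = 2*O
Y(R, T) = 6
Q(h, I) = 10 - 6*I (Q(h, I) = 3 - (I*6 - 7) = 3 - (6*I - 7) = 3 - (-7 + 6*I) = 3 + (7 - 6*I) = 10 - 6*I)
-2700 - Q(-6, x(4, 2)) = -2700 - (10 - 12*4) = -2700 - (10 - 6*8) = -2700 - (10 - 48) = -2700 - 1*(-38) = -2700 + 38 = -2662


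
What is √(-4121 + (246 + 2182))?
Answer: I*√1693 ≈ 41.146*I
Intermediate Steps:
√(-4121 + (246 + 2182)) = √(-4121 + 2428) = √(-1693) = I*√1693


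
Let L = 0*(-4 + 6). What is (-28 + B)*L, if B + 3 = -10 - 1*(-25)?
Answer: 0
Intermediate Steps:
L = 0 (L = 0*2 = 0)
B = 12 (B = -3 + (-10 - 1*(-25)) = -3 + (-10 + 25) = -3 + 15 = 12)
(-28 + B)*L = (-28 + 12)*0 = -16*0 = 0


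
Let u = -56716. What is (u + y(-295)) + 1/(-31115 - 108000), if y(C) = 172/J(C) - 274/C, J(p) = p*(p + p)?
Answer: -137324005239237/2421296575 ≈ -56715.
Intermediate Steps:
J(p) = 2*p**2 (J(p) = p*(2*p) = 2*p**2)
y(C) = -274/C + 86/C**2 (y(C) = 172/((2*C**2)) - 274/C = 172*(1/(2*C**2)) - 274/C = 86/C**2 - 274/C = -274/C + 86/C**2)
(u + y(-295)) + 1/(-31115 - 108000) = (-56716 + 2*(43 - 137*(-295))/(-295)**2) + 1/(-31115 - 108000) = (-56716 + 2*(1/87025)*(43 + 40415)) + 1/(-139115) = (-56716 + 2*(1/87025)*40458) - 1/139115 = (-56716 + 80916/87025) - 1/139115 = -4935628984/87025 - 1/139115 = -137324005239237/2421296575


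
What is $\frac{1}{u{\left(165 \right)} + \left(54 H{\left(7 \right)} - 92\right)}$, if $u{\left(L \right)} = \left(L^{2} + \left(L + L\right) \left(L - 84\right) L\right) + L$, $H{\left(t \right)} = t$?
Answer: $\frac{1}{4438126} \approx 2.2532 \cdot 10^{-7}$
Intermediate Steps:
$u{\left(L \right)} = L + L^{2} + 2 L^{2} \left(-84 + L\right)$ ($u{\left(L \right)} = \left(L^{2} + 2 L \left(-84 + L\right) L\right) + L = \left(L^{2} + 2 L^{2} \left(-84 + L\right)\right) + L = L + L^{2} + 2 L^{2} \left(-84 + L\right)$)
$\frac{1}{u{\left(165 \right)} + \left(54 H{\left(7 \right)} - 92\right)} = \frac{1}{165 \left(1 - 27555 + 2 \cdot 165^{2}\right) + \left(54 \cdot 7 - 92\right)} = \frac{1}{165 \left(1 - 27555 + 2 \cdot 27225\right) + \left(378 - 92\right)} = \frac{1}{165 \left(1 - 27555 + 54450\right) + 286} = \frac{1}{165 \cdot 26896 + 286} = \frac{1}{4437840 + 286} = \frac{1}{4438126}$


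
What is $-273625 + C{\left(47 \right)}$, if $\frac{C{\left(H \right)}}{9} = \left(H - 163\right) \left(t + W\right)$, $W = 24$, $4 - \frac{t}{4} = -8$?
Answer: $-348793$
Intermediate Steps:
$t = 48$ ($t = 16 - -32 = 16 + 32 = 48$)
$C{\left(H \right)} = -105624 + 648 H$ ($C{\left(H \right)} = 9 \left(H - 163\right) \left(48 + 24\right) = 9 \left(-163 + H\right) 72 = 9 \left(-11736 + 72 H\right) = -105624 + 648 H$)
$-273625 + C{\left(47 \right)} = -273625 + \left(-105624 + 648 \cdot 47\right) = -273625 + \left(-105624 + 30456\right) = -273625 - 75168 = -348793$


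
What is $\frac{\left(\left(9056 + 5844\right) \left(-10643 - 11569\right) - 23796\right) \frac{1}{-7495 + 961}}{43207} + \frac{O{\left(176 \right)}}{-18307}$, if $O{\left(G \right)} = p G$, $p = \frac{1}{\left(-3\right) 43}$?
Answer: $\frac{4825303574198}{4115523826447} \approx 1.1725$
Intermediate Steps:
$p = - \frac{1}{129}$ ($p = \frac{1}{-129} = - \frac{1}{129} \approx -0.0077519$)
$O{\left(G \right)} = - \frac{G}{129}$
$\frac{\left(\left(9056 + 5844\right) \left(-10643 - 11569\right) - 23796\right) \frac{1}{-7495 + 961}}{43207} + \frac{O{\left(176 \right)}}{-18307} = \frac{\left(\left(9056 + 5844\right) \left(-10643 - 11569\right) - 23796\right) \frac{1}{-7495 + 961}}{43207} + \frac{\left(- \frac{1}{129}\right) 176}{-18307} = \frac{14900 \left(-22212\right) - 23796}{-6534} \cdot \frac{1}{43207} - - \frac{176}{2361603} = \left(-330958800 - 23796\right) \left(- \frac{1}{6534}\right) \frac{1}{43207} + \frac{176}{2361603} = \left(-330982596\right) \left(- \frac{1}{6534}\right) \frac{1}{43207} + \frac{176}{2361603} = \frac{18387922}{363} \cdot \frac{1}{43207} + \frac{176}{2361603} = \frac{18387922}{15684141} + \frac{176}{2361603} = \frac{4825303574198}{4115523826447}$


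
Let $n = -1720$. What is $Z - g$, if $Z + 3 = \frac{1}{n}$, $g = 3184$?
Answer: $- \frac{5481641}{1720} \approx -3187.0$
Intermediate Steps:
$Z = - \frac{5161}{1720}$ ($Z = -3 + \frac{1}{-1720} = -3 - \frac{1}{1720} = - \frac{5161}{1720} \approx -3.0006$)
$Z - g = - \frac{5161}{1720} - 3184 = - \frac{5481641}{1720}$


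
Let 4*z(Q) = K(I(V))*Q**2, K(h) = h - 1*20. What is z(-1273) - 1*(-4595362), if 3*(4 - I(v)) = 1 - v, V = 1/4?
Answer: -31808593/16 ≈ -1.9880e+6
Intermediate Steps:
V = 1/4 ≈ 0.25000
I(v) = 11/3 + v/3 (I(v) = 4 - (1 - v)/3 = 4 + (-1/3 + v/3) = 11/3 + v/3)
K(h) = -20 + h (K(h) = h - 20 = -20 + h)
z(Q) = -65*Q**2/16 (z(Q) = ((-20 + (11/3 + (1/3)*(1/4)))*Q**2)/4 = ((-20 + (11/3 + 1/12))*Q**2)/4 = ((-20 + 15/4)*Q**2)/4 = (-65*Q**2/4)/4 = -65*Q**2/16)
z(-1273) - 1*(-4595362) = -65/16*(-1273)**2 - 1*(-4595362) = -65/16*1620529 + 4595362 = -105334385/16 + 4595362 = -31808593/16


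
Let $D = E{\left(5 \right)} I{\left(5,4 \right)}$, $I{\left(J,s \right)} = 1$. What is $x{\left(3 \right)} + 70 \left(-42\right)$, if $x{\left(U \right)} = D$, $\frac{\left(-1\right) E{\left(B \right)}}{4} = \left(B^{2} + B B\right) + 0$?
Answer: $-3140$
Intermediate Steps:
$E{\left(B \right)} = - 8 B^{2}$ ($E{\left(B \right)} = - 4 \left(\left(B^{2} + B B\right) + 0\right) = - 4 \left(\left(B^{2} + B^{2}\right) + 0\right) = - 4 \left(2 B^{2} + 0\right) = - 4 \cdot 2 B^{2} = - 8 B^{2}$)
$D = -200$ ($D = - 8 \cdot 5^{2} \cdot 1 = \left(-8\right) 25 \cdot 1 = \left(-200\right) 1 = -200$)
$x{\left(U \right)} = -200$
$x{\left(3 \right)} + 70 \left(-42\right) = -200 + 70 \left(-42\right) = -200 - 2940 = -3140$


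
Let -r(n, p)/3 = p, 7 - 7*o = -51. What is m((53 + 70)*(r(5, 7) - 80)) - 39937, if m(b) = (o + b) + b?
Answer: -453423/7 ≈ -64775.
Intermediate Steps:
o = 58/7 (o = 1 - 1/7*(-51) = 1 + 51/7 = 58/7 ≈ 8.2857)
r(n, p) = -3*p
m(b) = 58/7 + 2*b (m(b) = (58/7 + b) + b = 58/7 + 2*b)
m((53 + 70)*(r(5, 7) - 80)) - 39937 = (58/7 + 2*((53 + 70)*(-3*7 - 80))) - 39937 = (58/7 + 2*(123*(-21 - 80))) - 39937 = (58/7 + 2*(123*(-101))) - 39937 = (58/7 + 2*(-12423)) - 39937 = (58/7 - 24846) - 39937 = -173864/7 - 39937 = -453423/7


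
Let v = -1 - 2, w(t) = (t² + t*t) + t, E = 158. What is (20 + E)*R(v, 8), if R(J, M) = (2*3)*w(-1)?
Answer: 1068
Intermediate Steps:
w(t) = t + 2*t² (w(t) = (t² + t²) + t = 2*t² + t = t + 2*t²)
v = -3
R(J, M) = 6 (R(J, M) = (2*3)*(-(1 + 2*(-1))) = 6*(-(1 - 2)) = 6*(-1*(-1)) = 6*1 = 6)
(20 + E)*R(v, 8) = (20 + 158)*6 = 178*6 = 1068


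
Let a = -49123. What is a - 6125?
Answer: -55248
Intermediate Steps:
a - 6125 = -49123 - 6125 = -55248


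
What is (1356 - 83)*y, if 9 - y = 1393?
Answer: -1761832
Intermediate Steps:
y = -1384 (y = 9 - 1*1393 = 9 - 1393 = -1384)
(1356 - 83)*y = (1356 - 83)*(-1384) = 1273*(-1384) = -1761832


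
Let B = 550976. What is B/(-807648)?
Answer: -17218/25239 ≈ -0.68220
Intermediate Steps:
B/(-807648) = 550976/(-807648) = 550976*(-1/807648) = -17218/25239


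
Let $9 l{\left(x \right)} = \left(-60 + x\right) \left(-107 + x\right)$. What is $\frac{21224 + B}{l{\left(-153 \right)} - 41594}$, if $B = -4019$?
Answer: $- \frac{51615}{106322} \approx -0.48546$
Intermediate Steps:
$l{\left(x \right)} = \frac{\left(-107 + x\right) \left(-60 + x\right)}{9}$ ($l{\left(x \right)} = \frac{\left(-60 + x\right) \left(-107 + x\right)}{9} = \frac{\left(-107 + x\right) \left(-60 + x\right)}{9}$)
$\frac{21224 + B}{l{\left(-153 \right)} - 41594} = \frac{21224 - 4019}{\left(\frac{2140}{3} - -2839 + \frac{\left(-153\right)^{2}}{9}\right) - 41594} = \frac{17205}{\left(\frac{2140}{3} + 2839 + \frac{1}{9} \cdot 23409\right) - 41594} = \frac{17205}{\left(\frac{2140}{3} + 2839 + 2601\right) - 41594} = \frac{17205}{\frac{18460}{3} - 41594} = \frac{17205}{- \frac{106322}{3}} = 17205 \left(- \frac{3}{106322}\right) = - \frac{51615}{106322}$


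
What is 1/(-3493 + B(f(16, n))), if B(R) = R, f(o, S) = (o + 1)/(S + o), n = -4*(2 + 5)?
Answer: -12/41933 ≈ -0.00028617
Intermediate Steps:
n = -28 (n = -4*7 = -28)
f(o, S) = (1 + o)/(S + o)
1/(-3493 + B(f(16, n))) = 1/(-3493 + (1 + 16)/(-28 + 16)) = 1/(-3493 + 17/(-12)) = 1/(-3493 - 1/12*17) = 1/(-3493 - 17/12) = 1/(-41933/12) = -12/41933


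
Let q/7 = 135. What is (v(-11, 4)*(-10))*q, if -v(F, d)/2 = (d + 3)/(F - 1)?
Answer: -11025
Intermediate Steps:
q = 945 (q = 7*135 = 945)
v(F, d) = -2*(3 + d)/(-1 + F) (v(F, d) = -2*(d + 3)/(F - 1) = -2*(3 + d)/(-1 + F))
(v(-11, 4)*(-10))*q = ((2*(-3 - 1*4)/(-1 - 11))*(-10))*945 = ((2*(-3 - 4)/(-12))*(-10))*945 = ((2*(-1/12)*(-7))*(-10))*945 = ((7/6)*(-10))*945 = -35/3*945 = -11025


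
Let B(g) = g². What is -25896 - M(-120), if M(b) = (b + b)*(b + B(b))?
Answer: 3401304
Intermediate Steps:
M(b) = 2*b*(b + b²) (M(b) = (b + b)*(b + b²) = (2*b)*(b + b²) = 2*b*(b + b²))
-25896 - M(-120) = -25896 - 2*(-120)²*(1 - 120) = -25896 - 2*14400*(-119) = -25896 - 1*(-3427200) = -25896 + 3427200 = 3401304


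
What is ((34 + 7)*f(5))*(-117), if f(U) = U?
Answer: -23985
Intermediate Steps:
((34 + 7)*f(5))*(-117) = ((34 + 7)*5)*(-117) = (41*5)*(-117) = 205*(-117) = -23985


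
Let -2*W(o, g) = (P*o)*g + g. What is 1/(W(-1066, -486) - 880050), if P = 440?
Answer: -1/114856527 ≈ -8.7065e-9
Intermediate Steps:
W(o, g) = -g/2 - 220*g*o (W(o, g) = -((440*o)*g + g)/2 = -(440*g*o + g)/2 = -(g + 440*g*o)/2 = -g/2 - 220*g*o)
1/(W(-1066, -486) - 880050) = 1/(-½*(-486)*(1 + 440*(-1066)) - 880050) = 1/(-½*(-486)*(1 - 469040) - 880050) = 1/(-½*(-486)*(-469039) - 880050) = 1/(-113976477 - 880050) = 1/(-114856527) = -1/114856527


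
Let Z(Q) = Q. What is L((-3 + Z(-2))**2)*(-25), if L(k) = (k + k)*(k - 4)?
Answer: -26250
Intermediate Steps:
L(k) = 2*k*(-4 + k) (L(k) = (2*k)*(-4 + k) = 2*k*(-4 + k))
L((-3 + Z(-2))**2)*(-25) = (2*(-3 - 2)**2*(-4 + (-3 - 2)**2))*(-25) = (2*(-5)**2*(-4 + (-5)**2))*(-25) = (2*25*(-4 + 25))*(-25) = (2*25*21)*(-25) = 1050*(-25) = -26250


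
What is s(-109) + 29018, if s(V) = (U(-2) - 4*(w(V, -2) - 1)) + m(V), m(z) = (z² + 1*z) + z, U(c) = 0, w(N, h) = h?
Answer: 40693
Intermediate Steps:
m(z) = z² + 2*z (m(z) = (z² + z) + z = (z + z²) + z = z² + 2*z)
s(V) = 12 + V*(2 + V) (s(V) = (0 - 4*(-2 - 1)) + V*(2 + V) = (0 - 4*(-3)) + V*(2 + V) = (0 + 12) + V*(2 + V) = 12 + V*(2 + V))
s(-109) + 29018 = (12 - 109*(2 - 109)) + 29018 = (12 - 109*(-107)) + 29018 = (12 + 11663) + 29018 = 11675 + 29018 = 40693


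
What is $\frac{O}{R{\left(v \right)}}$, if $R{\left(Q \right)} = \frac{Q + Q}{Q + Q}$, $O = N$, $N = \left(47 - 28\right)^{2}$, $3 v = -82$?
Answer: $361$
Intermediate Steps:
$v = - \frac{82}{3}$ ($v = \frac{1}{3} \left(-82\right) = - \frac{82}{3} \approx -27.333$)
$N = 361$ ($N = 19^{2} = 361$)
$O = 361$
$R{\left(Q \right)} = 1$ ($R{\left(Q \right)} = \frac{2 Q}{2 Q} = 2 Q \frac{1}{2 Q} = 1$)
$\frac{O}{R{\left(v \right)}} = \frac{361}{1} = 361 \cdot 1 = 361$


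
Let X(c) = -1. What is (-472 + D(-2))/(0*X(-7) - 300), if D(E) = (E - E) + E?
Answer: 79/50 ≈ 1.5800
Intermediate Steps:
D(E) = E (D(E) = 0 + E = E)
(-472 + D(-2))/(0*X(-7) - 300) = (-472 - 2)/(0*(-1) - 300) = -474/(0 - 300) = -474/(-300) = -474*(-1/300) = 79/50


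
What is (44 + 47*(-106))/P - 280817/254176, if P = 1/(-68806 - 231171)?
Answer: 376507458334159/254176 ≈ 1.4813e+9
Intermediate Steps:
P = -1/299977 (P = 1/(-299977) = -1/299977 ≈ -3.3336e-6)
(44 + 47*(-106))/P - 280817/254176 = (44 + 47*(-106))/(-1/299977) - 280817/254176 = (44 - 4982)*(-299977) - 280817*1/254176 = -4938*(-299977) - 280817/254176 = 1481286426 - 280817/254176 = 376507458334159/254176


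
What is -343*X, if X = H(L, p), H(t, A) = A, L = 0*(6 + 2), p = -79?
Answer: 27097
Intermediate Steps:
L = 0 (L = 0*8 = 0)
X = -79
-343*X = -343*(-79) = 27097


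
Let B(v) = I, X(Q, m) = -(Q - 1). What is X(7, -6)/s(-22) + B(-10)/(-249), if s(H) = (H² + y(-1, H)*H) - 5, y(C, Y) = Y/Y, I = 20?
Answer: -10634/113793 ≈ -0.093450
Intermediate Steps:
X(Q, m) = 1 - Q (X(Q, m) = -(-1 + Q) = 1 - Q)
y(C, Y) = 1
B(v) = 20
s(H) = -5 + H + H² (s(H) = (H² + 1*H) - 5 = (H² + H) - 5 = (H + H²) - 5 = -5 + H + H²)
X(7, -6)/s(-22) + B(-10)/(-249) = (1 - 1*7)/(-5 - 22 + (-22)²) + 20/(-249) = (1 - 7)/(-5 - 22 + 484) + 20*(-1/249) = -6/457 - 20/249 = -10634/113793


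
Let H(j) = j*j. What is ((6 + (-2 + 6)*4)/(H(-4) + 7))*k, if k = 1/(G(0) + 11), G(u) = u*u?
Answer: 2/23 ≈ 0.086957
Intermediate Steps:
G(u) = u²
H(j) = j²
k = 1/11 (k = 1/(0² + 11) = 1/(0 + 11) = 1/11 ≈ 0.090909)
((6 + (-2 + 6)*4)/(H(-4) + 7))*k = ((6 + (-2 + 6)*4)/((-4)² + 7))*(1/11) = ((6 + 4*4)/(16 + 7))*(1/11) = ((6 + 16)/23)*(1/11) = (22*(1/23))*(1/11) = (22/23)*(1/11) = 2/23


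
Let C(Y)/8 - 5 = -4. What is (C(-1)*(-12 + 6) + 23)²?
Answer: 625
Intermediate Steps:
C(Y) = 8 (C(Y) = 40 + 8*(-4) = 40 - 32 = 8)
(C(-1)*(-12 + 6) + 23)² = (8*(-12 + 6) + 23)² = (8*(-6) + 23)² = (-48 + 23)² = (-25)² = 625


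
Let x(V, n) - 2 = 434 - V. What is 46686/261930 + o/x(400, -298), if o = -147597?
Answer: -2147688973/523860 ≈ -4099.7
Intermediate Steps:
x(V, n) = 436 - V (x(V, n) = 2 + (434 - V) = 436 - V)
46686/261930 + o/x(400, -298) = 46686/261930 - 147597/(436 - 1*400) = 46686*(1/261930) - 147597/(436 - 400) = 7781/43655 - 147597/36 = 7781/43655 - 147597*1/36 = 7781/43655 - 49199/12 = -2147688973/523860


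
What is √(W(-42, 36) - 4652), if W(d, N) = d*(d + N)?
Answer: 20*I*√11 ≈ 66.333*I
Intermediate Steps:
W(d, N) = d*(N + d)
√(W(-42, 36) - 4652) = √(-42*(36 - 42) - 4652) = √(-42*(-6) - 4652) = √(252 - 4652) = √(-4400) = 20*I*√11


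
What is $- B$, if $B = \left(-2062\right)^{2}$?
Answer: $-4251844$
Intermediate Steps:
$B = 4251844$
$- B = \left(-1\right) 4251844 = -4251844$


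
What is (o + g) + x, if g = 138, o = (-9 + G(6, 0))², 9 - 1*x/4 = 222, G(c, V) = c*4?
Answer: -489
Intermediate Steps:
G(c, V) = 4*c
x = -852 (x = 36 - 4*222 = 36 - 888 = -852)
o = 225 (o = (-9 + 4*6)² = (-9 + 24)² = 15² = 225)
(o + g) + x = (225 + 138) - 852 = 363 - 852 = -489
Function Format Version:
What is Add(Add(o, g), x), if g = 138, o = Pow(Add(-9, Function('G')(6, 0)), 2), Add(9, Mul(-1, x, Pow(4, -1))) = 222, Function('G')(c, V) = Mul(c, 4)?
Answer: -489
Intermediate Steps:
Function('G')(c, V) = Mul(4, c)
x = -852 (x = Add(36, Mul(-4, 222)) = Add(36, -888) = -852)
o = 225 (o = Pow(Add(-9, Mul(4, 6)), 2) = Pow(Add(-9, 24), 2) = Pow(15, 2) = 225)
Add(Add(o, g), x) = Add(Add(225, 138), -852) = Add(363, -852) = -489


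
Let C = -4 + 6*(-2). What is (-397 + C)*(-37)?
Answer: 15281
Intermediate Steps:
C = -16 (C = -4 - 12 = -16)
(-397 + C)*(-37) = (-397 - 16)*(-37) = -413*(-37) = 15281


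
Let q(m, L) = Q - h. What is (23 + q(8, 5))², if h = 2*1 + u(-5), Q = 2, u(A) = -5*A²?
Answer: 21904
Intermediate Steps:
h = -123 (h = 2*1 - 5*(-5)² = 2 - 5*25 = 2 - 125 = -123)
q(m, L) = 125 (q(m, L) = 2 - 1*(-123) = 2 + 123 = 125)
(23 + q(8, 5))² = (23 + 125)² = 148² = 21904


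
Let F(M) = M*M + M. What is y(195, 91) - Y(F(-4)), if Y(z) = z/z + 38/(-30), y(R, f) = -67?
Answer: -1001/15 ≈ -66.733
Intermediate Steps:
F(M) = M + M² (F(M) = M² + M = M + M²)
Y(z) = -4/15 (Y(z) = 1 + 38*(-1/30) = 1 - 19/15 = -4/15)
y(195, 91) - Y(F(-4)) = -67 - 1*(-4/15) = -67 + 4/15 = -1001/15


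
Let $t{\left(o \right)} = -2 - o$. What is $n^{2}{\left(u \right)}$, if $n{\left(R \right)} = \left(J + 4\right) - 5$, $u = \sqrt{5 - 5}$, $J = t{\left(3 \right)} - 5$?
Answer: $121$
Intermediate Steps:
$J = -10$ ($J = \left(-2 - 3\right) - 5 = -5 - 5 = -10$)
$u = 0$ ($u = \sqrt{0} = 0$)
$n{\left(R \right)} = -11$ ($n{\left(R \right)} = \left(-10 + 4\right) - 5 = -6 - 5 = -11$)
$n^{2}{\left(u \right)} = \left(-11\right)^{2} = 121$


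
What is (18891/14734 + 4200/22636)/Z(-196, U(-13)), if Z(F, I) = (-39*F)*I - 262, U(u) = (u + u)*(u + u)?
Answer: 122374869/430829778037892 ≈ 2.8404e-7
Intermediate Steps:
U(u) = 4*u² (U(u) = (2*u)*(2*u) = 4*u²)
Z(F, I) = -262 - 39*F*I (Z(F, I) = -39*F*I - 262 = -262 - 39*F*I)
(18891/14734 + 4200/22636)/Z(-196, U(-13)) = (18891/14734 + 4200/22636)/(-262 - 39*(-196)*4*(-13)²) = (18891*(1/14734) + 4200*(1/22636))/(-262 - 39*(-196)*4*169) = (18891/14734 + 1050/5659)/(-262 - 39*(-196)*676) = 122374869/(83379706*(-262 + 5167344)) = (122374869/83379706)/5167082 = (122374869/83379706)*(1/5167082) = 122374869/430829778037892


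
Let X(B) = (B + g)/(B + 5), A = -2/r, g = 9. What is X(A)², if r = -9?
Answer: 6889/2209 ≈ 3.1186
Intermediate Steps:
A = 2/9 (A = -2/(-9) = -2*(-⅑) = 2/9 ≈ 0.22222)
X(B) = (9 + B)/(5 + B) (X(B) = (B + 9)/(B + 5) = (9 + B)/(5 + B))
X(A)² = ((9 + 2/9)/(5 + 2/9))² = ((83/9)/(47/9))² = ((9/47)*(83/9))² = (83/47)² = 6889/2209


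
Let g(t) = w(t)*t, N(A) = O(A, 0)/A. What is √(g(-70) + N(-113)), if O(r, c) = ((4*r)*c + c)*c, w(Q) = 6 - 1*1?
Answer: 5*I*√14 ≈ 18.708*I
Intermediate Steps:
w(Q) = 5 (w(Q) = 6 - 1 = 5)
O(r, c) = c*(c + 4*c*r) (O(r, c) = (4*c*r + c)*c = (c + 4*c*r)*c = c*(c + 4*c*r))
N(A) = 0 (N(A) = (0²*(1 + 4*A))/A = (0*(1 + 4*A))/A = 0/A = 0)
g(t) = 5*t
√(g(-70) + N(-113)) = √(5*(-70) + 0) = √(-350 + 0) = √(-350) = 5*I*√14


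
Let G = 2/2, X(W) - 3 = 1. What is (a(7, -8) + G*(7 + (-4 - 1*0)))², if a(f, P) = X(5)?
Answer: 49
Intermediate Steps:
X(W) = 4 (X(W) = 3 + 1 = 4)
a(f, P) = 4
G = 1 (G = 2*(½) = 1)
(a(7, -8) + G*(7 + (-4 - 1*0)))² = (4 + 1*(7 + (-4 - 1*0)))² = (4 + 1*(7 + (-4 + 0)))² = (4 + 1*(7 - 4))² = (4 + 1*3)² = (4 + 3)² = 7² = 49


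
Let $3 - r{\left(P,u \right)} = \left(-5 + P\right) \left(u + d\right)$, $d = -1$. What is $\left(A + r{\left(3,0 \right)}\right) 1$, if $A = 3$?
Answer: $4$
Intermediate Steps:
$r{\left(P,u \right)} = 3 - \left(-1 + u\right) \left(-5 + P\right)$ ($r{\left(P,u \right)} = 3 - \left(-5 + P\right) \left(u - 1\right) = 3 - \left(-5 + P\right) \left(-1 + u\right) = 3 - \left(-1 + u\right) \left(-5 + P\right)$)
$\left(A + r{\left(3,0 \right)}\right) 1 = \left(3 + \left(-2 + 3 + 5 \cdot 0 - 3 \cdot 0\right)\right) 1 = \left(3 + \left(-2 + 3 + 0 + 0\right)\right) 1 = \left(3 + 1\right) 1 = 4 \cdot 1 = 4$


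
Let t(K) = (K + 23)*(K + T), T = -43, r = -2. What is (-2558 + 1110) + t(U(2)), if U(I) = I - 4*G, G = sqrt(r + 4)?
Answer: -2441 + 64*sqrt(2) ≈ -2350.5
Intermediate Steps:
G = sqrt(2) (G = sqrt(-2 + 4) = sqrt(2) ≈ 1.4142)
U(I) = I - 4*sqrt(2)
t(K) = (-43 + K)*(23 + K) (t(K) = (K + 23)*(K - 43) = (23 + K)*(-43 + K) = (-43 + K)*(23 + K))
(-2558 + 1110) + t(U(2)) = (-2558 + 1110) + (-989 + (2 - 4*sqrt(2))**2 - 20*(2 - 4*sqrt(2))) = -1448 + (-989 + (2 - 4*sqrt(2))**2 + (-40 + 80*sqrt(2))) = -1448 + (-1029 + (2 - 4*sqrt(2))**2 + 80*sqrt(2)) = -2477 + (2 - 4*sqrt(2))**2 + 80*sqrt(2)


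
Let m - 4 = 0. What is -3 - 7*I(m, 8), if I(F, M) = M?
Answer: -59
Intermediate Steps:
m = 4 (m = 4 + 0 = 4)
-3 - 7*I(m, 8) = -3 - 7*8 = -3 - 56 = -59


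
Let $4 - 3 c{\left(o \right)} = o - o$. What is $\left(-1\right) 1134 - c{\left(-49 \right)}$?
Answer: $- \frac{3406}{3} \approx -1135.3$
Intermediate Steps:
$c{\left(o \right)} = \frac{4}{3}$ ($c{\left(o \right)} = \frac{4}{3} - \frac{o - o}{3} = \frac{4}{3} - 0 = \frac{4}{3} + 0 = \frac{4}{3}$)
$\left(-1\right) 1134 - c{\left(-49 \right)} = \left(-1\right) 1134 - \frac{4}{3} = -1134 - \frac{4}{3} = - \frac{3406}{3}$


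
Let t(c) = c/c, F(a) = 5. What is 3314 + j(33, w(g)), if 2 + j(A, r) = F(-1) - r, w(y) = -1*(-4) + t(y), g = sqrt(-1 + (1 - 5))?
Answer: 3312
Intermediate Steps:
t(c) = 1
g = I*sqrt(5) (g = sqrt(-1 - 4) = sqrt(-5) = I*sqrt(5) ≈ 2.2361*I)
w(y) = 5 (w(y) = -1*(-4) + 1 = 4 + 1 = 5)
j(A, r) = 3 - r (j(A, r) = -2 + (5 - r) = 3 - r)
3314 + j(33, w(g)) = 3314 + (3 - 1*5) = 3314 + (3 - 5) = 3314 - 2 = 3312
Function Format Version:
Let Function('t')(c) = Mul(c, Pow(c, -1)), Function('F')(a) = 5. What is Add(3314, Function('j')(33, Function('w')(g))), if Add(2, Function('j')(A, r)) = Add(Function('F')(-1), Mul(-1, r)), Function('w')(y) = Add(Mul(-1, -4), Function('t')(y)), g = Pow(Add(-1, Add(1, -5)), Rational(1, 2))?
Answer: 3312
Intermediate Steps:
Function('t')(c) = 1
g = Mul(I, Pow(5, Rational(1, 2))) (g = Pow(Add(-1, -4), Rational(1, 2)) = Pow(-5, Rational(1, 2)) = Mul(I, Pow(5, Rational(1, 2))) ≈ Mul(2.2361, I))
Function('w')(y) = 5 (Function('w')(y) = Add(Mul(-1, -4), 1) = Add(4, 1) = 5)
Function('j')(A, r) = Add(3, Mul(-1, r)) (Function('j')(A, r) = Add(-2, Add(5, Mul(-1, r))) = Add(3, Mul(-1, r)))
Add(3314, Function('j')(33, Function('w')(g))) = Add(3314, Add(3, Mul(-1, 5))) = Add(3314, Add(3, -5)) = Add(3314, -2) = 3312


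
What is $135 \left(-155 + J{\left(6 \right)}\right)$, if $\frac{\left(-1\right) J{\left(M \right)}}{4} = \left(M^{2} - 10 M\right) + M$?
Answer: $-11205$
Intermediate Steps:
$J{\left(M \right)} = - 4 M^{2} + 36 M$ ($J{\left(M \right)} = - 4 \left(\left(M^{2} - 10 M\right) + M\right) = - 4 \left(M^{2} - 9 M\right) = - 4 M^{2} + 36 M$)
$135 \left(-155 + J{\left(6 \right)}\right) = 135 \left(-155 + 4 \cdot 6 \left(9 - 6\right)\right) = 135 \left(-155 + 4 \cdot 6 \cdot 3\right) = 135 \left(-155 + 72\right) = 135 \left(-83\right) = -11205$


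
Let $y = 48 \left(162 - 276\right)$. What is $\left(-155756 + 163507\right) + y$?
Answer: $2279$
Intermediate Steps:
$y = -5472$ ($y = 48 \left(-114\right) = -5472$)
$\left(-155756 + 163507\right) + y = \left(-155756 + 163507\right) - 5472 = 7751 - 5472 = 2279$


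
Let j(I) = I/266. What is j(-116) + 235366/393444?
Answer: 4241963/26164026 ≈ 0.16213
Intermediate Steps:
j(I) = I/266 (j(I) = I*(1/266) = I/266)
j(-116) + 235366/393444 = (1/266)*(-116) + 235366/393444 = -58/133 + 235366*(1/393444) = -58/133 + 117683/196722 = 4241963/26164026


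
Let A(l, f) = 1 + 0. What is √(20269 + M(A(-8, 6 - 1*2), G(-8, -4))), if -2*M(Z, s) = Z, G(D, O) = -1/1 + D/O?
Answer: √81074/2 ≈ 142.37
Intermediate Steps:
G(D, O) = -1 + D/O (G(D, O) = -1*1 + D/O = -1 + D/O)
A(l, f) = 1
M(Z, s) = -Z/2
√(20269 + M(A(-8, 6 - 1*2), G(-8, -4))) = √(20269 - ½*1) = √(20269 - ½) = √(40537/2) = √81074/2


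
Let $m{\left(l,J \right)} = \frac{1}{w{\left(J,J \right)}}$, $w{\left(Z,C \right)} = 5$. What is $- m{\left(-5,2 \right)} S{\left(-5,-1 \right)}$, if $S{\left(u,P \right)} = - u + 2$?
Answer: $- \frac{7}{5} \approx -1.4$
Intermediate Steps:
$S{\left(u,P \right)} = 2 - u$
$m{\left(l,J \right)} = \frac{1}{5}$
$- m{\left(-5,2 \right)} S{\left(-5,-1 \right)} = \left(-1\right) \frac{1}{5} \left(2 - -5\right) = - \frac{2 + 5}{5} = \left(- \frac{1}{5}\right) 7 = - \frac{7}{5}$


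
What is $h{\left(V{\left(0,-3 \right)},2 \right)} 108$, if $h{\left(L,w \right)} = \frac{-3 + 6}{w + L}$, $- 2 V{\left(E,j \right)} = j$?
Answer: $\frac{648}{7} \approx 92.571$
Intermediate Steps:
$V{\left(E,j \right)} = - \frac{j}{2}$
$h{\left(L,w \right)} = \frac{3}{L + w}$
$h{\left(V{\left(0,-3 \right)},2 \right)} 108 = \frac{3}{\left(- \frac{1}{2}\right) \left(-3\right) + 2} \cdot 108 = \frac{3}{\frac{3}{2} + 2} \cdot 108 = \frac{3}{\frac{7}{2}} \cdot 108 = 3 \cdot \frac{2}{7} \cdot 108 = \frac{6}{7} \cdot 108 = \frac{648}{7}$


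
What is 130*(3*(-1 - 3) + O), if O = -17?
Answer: -3770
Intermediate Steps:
130*(3*(-1 - 3) + O) = 130*(3*(-1 - 3) - 17) = 130*(3*(-4) - 17) = 130*(-12 - 17) = 130*(-29) = -3770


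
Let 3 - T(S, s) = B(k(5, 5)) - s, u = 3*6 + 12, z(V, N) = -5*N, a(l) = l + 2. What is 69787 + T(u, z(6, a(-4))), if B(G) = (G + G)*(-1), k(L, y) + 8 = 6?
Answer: 69796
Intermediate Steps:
a(l) = 2 + l
k(L, y) = -2 (k(L, y) = -8 + 6 = -2)
B(G) = -2*G (B(G) = (2*G)*(-1) = -2*G)
u = 30 (u = 18 + 12 = 30)
T(S, s) = -1 + s (T(S, s) = 3 - (-2*(-2) - s) = 3 - (4 - s) = 3 + (-4 + s) = -1 + s)
69787 + T(u, z(6, a(-4))) = 69787 + (-1 - 5*(2 - 4)) = 69787 + (-1 - 5*(-2)) = 69787 + (-1 + 10) = 69787 + 9 = 69796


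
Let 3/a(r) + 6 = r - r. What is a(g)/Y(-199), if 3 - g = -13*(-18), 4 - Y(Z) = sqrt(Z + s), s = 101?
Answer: -1/57 - 7*I*sqrt(2)/228 ≈ -0.017544 - 0.043419*I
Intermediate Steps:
Y(Z) = 4 - sqrt(101 + Z) (Y(Z) = 4 - sqrt(Z + 101) = 4 - sqrt(101 + Z))
g = -231 (g = 3 - (-13)*(-18) = 3 - 1*234 = 3 - 234 = -231)
a(r) = -1/2 (a(r) = 3/(-6 + (r - r)) = 3/(-6 + 0) = 3/(-6) = 3*(-1/6) = -1/2)
a(g)/Y(-199) = -1/(2*(4 - sqrt(101 - 199))) = -1/(2*(4 - sqrt(-98))) = -1/(2*(4 - 7*I*sqrt(2)))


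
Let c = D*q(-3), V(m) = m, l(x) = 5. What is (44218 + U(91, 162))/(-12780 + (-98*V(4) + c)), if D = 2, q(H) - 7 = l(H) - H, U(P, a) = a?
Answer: -22190/6571 ≈ -3.3770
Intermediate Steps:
q(H) = 12 - H (q(H) = 7 + (5 - H) = 12 - H)
c = 30 (c = 2*(12 - 1*(-3)) = 2*(12 + 3) = 2*15 = 30)
(44218 + U(91, 162))/(-12780 + (-98*V(4) + c)) = (44218 + 162)/(-12780 + (-98*4 + 30)) = 44380/(-12780 + (-392 + 30)) = 44380/(-12780 - 362) = 44380/(-13142) = 44380*(-1/13142) = -22190/6571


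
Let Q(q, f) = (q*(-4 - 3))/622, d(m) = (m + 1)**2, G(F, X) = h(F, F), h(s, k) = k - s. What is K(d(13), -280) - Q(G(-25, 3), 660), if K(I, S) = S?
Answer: -280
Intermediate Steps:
G(F, X) = 0 (G(F, X) = F - F = 0)
d(m) = (1 + m)**2
Q(q, f) = -7*q/622 (Q(q, f) = (q*(-7))*(1/622) = -7*q*(1/622) = -7*q/622)
K(d(13), -280) - Q(G(-25, 3), 660) = -280 - (-7)*0/622 = -280 - 1*0 = -280 + 0 = -280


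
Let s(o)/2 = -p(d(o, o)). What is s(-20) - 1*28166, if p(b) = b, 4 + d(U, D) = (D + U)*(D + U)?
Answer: -31358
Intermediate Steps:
d(U, D) = -4 + (D + U)**2 (d(U, D) = -4 + (D + U)*(D + U) = -4 + (D + U)**2)
s(o) = 8 - 8*o**2 (s(o) = 2*(-(-4 + (o + o)**2)) = 2*(-(-4 + (2*o)**2)) = 2*(-(-4 + 4*o**2)) = 2*(4 - 4*o**2) = 8 - 8*o**2)
s(-20) - 1*28166 = (8 - 8*(-20)**2) - 1*28166 = (8 - 8*400) - 28166 = (8 - 3200) - 28166 = -3192 - 28166 = -31358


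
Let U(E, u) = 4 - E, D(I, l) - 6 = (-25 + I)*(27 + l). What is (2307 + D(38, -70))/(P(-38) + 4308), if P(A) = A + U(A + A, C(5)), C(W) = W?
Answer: 877/2175 ≈ 0.40322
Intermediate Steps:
D(I, l) = 6 + (-25 + I)*(27 + l)
P(A) = 4 - A (P(A) = A + (4 - (A + A)) = A + (4 - 2*A) = 4 - A)
(2307 + D(38, -70))/(P(-38) + 4308) = (2307 + (-669 - 25*(-70) + 27*38 + 38*(-70)))/((4 - 1*(-38)) + 4308) = (2307 + (-669 + 1750 + 1026 - 2660))/((4 + 38) + 4308) = (2307 - 553)/(42 + 4308) = 1754/4350 = 1754*(1/4350) = 877/2175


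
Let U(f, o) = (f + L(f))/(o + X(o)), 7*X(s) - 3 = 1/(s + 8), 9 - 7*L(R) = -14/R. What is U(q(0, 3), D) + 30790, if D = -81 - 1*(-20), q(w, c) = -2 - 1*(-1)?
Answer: 230648102/7491 ≈ 30790.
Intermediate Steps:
q(w, c) = -1 (q(w, c) = -2 + 1 = -1)
D = -61 (D = -81 + 20 = -61)
L(R) = 9/7 + 2/R (L(R) = 9/7 - (-2)/R = 9/7 + 2/R)
X(s) = 3/7 + 1/(7*(8 + s)) (X(s) = 3/7 + 1/(7*(s + 8)) = 3/7 + 1/(7*(8 + s)))
U(f, o) = (9/7 + f + 2/f)/(o + (25 + 3*o)/(7*(8 + o))) (U(f, o) = (f + (9/7 + 2/f))/(o + (25 + 3*o)/(7*(8 + o))) = (9/7 + f + 2/f)/(o + (25 + 3*o)/(7*(8 + o))))
U(q(0, 3), D) + 30790 = (8 - 61)*(14 + 7*(-1)**2 + 9*(-1))/((-1)*(25 + 3*(-61) + 7*(-61)*(8 - 61))) + 30790 = -1*(-53)*(14 + 7*1 - 9)/(25 - 183 + 7*(-61)*(-53)) + 30790 = -1*(-53)*(14 + 7 - 9)/(25 - 183 + 22631) + 30790 = -1*(-53)*12/22473 + 30790 = -1*1/22473*(-53)*12 + 30790 = 212/7491 + 30790 = 230648102/7491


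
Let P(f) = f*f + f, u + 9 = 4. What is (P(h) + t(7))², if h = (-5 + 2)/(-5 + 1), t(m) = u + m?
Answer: 2809/256 ≈ 10.973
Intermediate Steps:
u = -5 (u = -9 + 4 = -5)
t(m) = -5 + m
h = ¾ (h = -3/(-4) = -3*(-¼) = ¾ ≈ 0.75000)
P(f) = f + f² (P(f) = f² + f = f + f²)
(P(h) + t(7))² = (3*(1 + ¾)/4 + (-5 + 7))² = ((¾)*(7/4) + 2)² = (21/16 + 2)² = (53/16)² = 2809/256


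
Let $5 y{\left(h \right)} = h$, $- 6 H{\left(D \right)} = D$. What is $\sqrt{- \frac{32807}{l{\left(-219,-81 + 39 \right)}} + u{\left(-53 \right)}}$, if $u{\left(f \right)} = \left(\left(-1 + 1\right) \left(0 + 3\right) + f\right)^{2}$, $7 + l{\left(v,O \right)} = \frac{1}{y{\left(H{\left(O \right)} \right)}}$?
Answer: $\frac{\sqrt{3885695}}{22} \approx 89.601$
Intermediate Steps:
$H{\left(D \right)} = - \frac{D}{6}$
$y{\left(h \right)} = \frac{h}{5}$
$l{\left(v,O \right)} = -7 - \frac{30}{O}$ ($l{\left(v,O \right)} = -7 + \frac{1}{\frac{1}{5} \left(- \frac{O}{6}\right)} = -7 + \frac{1}{\left(- \frac{1}{30}\right) O} = -7 - \frac{30}{O}$)
$u{\left(f \right)} = f^{2}$ ($u{\left(f \right)} = \left(0 \cdot 3 + f\right)^{2} = \left(0 + f\right)^{2} = f^{2}$)
$\sqrt{- \frac{32807}{l{\left(-219,-81 + 39 \right)}} + u{\left(-53 \right)}} = \sqrt{- \frac{32807}{-7 - \frac{30}{-81 + 39}} + \left(-53\right)^{2}} = \sqrt{- \frac{32807}{-7 - \frac{30}{-42}} + 2809} = \sqrt{- \frac{32807}{-7 - - \frac{5}{7}} + 2809} = \sqrt{- \frac{32807}{-7 + \frac{5}{7}} + 2809} = \sqrt{- \frac{32807}{- \frac{44}{7}} + 2809} = \sqrt{\left(-32807\right) \left(- \frac{7}{44}\right) + 2809} = \sqrt{\frac{229649}{44} + 2809} = \sqrt{\frac{353245}{44}} = \frac{\sqrt{3885695}}{22}$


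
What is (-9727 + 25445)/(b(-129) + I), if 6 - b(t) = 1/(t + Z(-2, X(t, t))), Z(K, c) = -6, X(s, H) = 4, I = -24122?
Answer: -2121930/3255659 ≈ -0.65177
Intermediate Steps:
b(t) = 6 - 1/(-6 + t) (b(t) = 6 - 1/(t - 6) = 6 - 1/(-6 + t))
(-9727 + 25445)/(b(-129) + I) = (-9727 + 25445)/((-37 + 6*(-129))/(-6 - 129) - 24122) = 15718/((-37 - 774)/(-135) - 24122) = 15718/(-1/135*(-811) - 24122) = 15718/(811/135 - 24122) = 15718/(-3255659/135) = 15718*(-135/3255659) = -2121930/3255659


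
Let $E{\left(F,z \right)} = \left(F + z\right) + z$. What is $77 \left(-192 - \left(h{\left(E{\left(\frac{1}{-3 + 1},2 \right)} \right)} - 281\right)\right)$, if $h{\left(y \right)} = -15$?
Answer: $8008$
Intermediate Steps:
$E{\left(F,z \right)} = F + 2 z$
$77 \left(-192 - \left(h{\left(E{\left(\frac{1}{-3 + 1},2 \right)} \right)} - 281\right)\right) = 77 \left(-192 - \left(-15 - 281\right)\right) = 77 \left(-192 - -296\right) = 77 \left(-192 + 296\right) = 77 \cdot 104 = 8008$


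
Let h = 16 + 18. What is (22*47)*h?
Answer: 35156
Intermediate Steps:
h = 34
(22*47)*h = (22*47)*34 = 1034*34 = 35156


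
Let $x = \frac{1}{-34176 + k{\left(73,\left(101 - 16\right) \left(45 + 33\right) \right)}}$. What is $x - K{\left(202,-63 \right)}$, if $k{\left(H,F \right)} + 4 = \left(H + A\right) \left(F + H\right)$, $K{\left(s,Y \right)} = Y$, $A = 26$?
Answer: $\frac{39653272}{629417} \approx 63.0$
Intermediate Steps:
$k{\left(H,F \right)} = -4 + \left(26 + H\right) \left(F + H\right)$ ($k{\left(H,F \right)} = -4 + \left(H + 26\right) \left(F + H\right) = -4 + \left(26 + H\right) \left(F + H\right)$)
$x = \frac{1}{629417}$ ($x = \frac{1}{-34176 + \left(-4 + 73^{2} + 26 \left(101 - 16\right) \left(45 + 33\right) + 26 \cdot 73 + \left(101 - 16\right) \left(45 + 33\right) 73\right)} = \frac{1}{-34176 + \left(-4 + 5329 + 26 \cdot 85 \cdot 78 + 1898 + 85 \cdot 78 \cdot 73\right)} = \frac{1}{-34176 + \left(-4 + 5329 + 26 \cdot 6630 + 1898 + 6630 \cdot 73\right)} = \frac{1}{-34176 + \left(-4 + 5329 + 172380 + 1898 + 483990\right)} = \frac{1}{-34176 + 663593} = \frac{1}{629417} \approx 1.5888 \cdot 10^{-6}$)
$x - K{\left(202,-63 \right)} = \frac{1}{629417} - -63 = \frac{1}{629417} + 63 = \frac{39653272}{629417}$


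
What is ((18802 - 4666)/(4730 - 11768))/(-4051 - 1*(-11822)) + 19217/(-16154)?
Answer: -9221493365/7749994578 ≈ -1.1899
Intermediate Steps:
((18802 - 4666)/(4730 - 11768))/(-4051 - 1*(-11822)) + 19217/(-16154) = (14136/(-7038))/(-4051 + 11822) + 19217*(-1/16154) = (14136*(-1/7038))/7771 - 19217/16154 = -2356/1173*1/7771 - 19217/16154 = -124/479757 - 19217/16154 = -9221493365/7749994578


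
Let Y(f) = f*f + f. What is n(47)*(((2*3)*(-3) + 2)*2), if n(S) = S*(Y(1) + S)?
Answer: -73696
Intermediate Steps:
Y(f) = f + f**2 (Y(f) = f**2 + f = f + f**2)
n(S) = S*(2 + S) (n(S) = S*(1*(1 + 1) + S) = S*(1*2 + S) = S*(2 + S))
n(47)*(((2*3)*(-3) + 2)*2) = (47*(2 + 47))*(((2*3)*(-3) + 2)*2) = (47*49)*((6*(-3) + 2)*2) = 2303*((-18 + 2)*2) = 2303*(-16*2) = 2303*(-32) = -73696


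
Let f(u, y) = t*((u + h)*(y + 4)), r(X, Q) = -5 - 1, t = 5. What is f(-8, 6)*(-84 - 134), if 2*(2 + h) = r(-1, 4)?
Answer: 141700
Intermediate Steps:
r(X, Q) = -6
h = -5 (h = -2 + (1/2)*(-6) = -2 - 3 = -5)
f(u, y) = 5*(-5 + u)*(4 + y) (f(u, y) = 5*((u - 5)*(y + 4)) = 5*((-5 + u)*(4 + y)) = 5*(-5 + u)*(4 + y))
f(-8, 6)*(-84 - 134) = (-100 - 25*6 + 20*(-8) + 5*(-8)*6)*(-84 - 134) = (-100 - 150 - 160 - 240)*(-218) = -650*(-218) = 141700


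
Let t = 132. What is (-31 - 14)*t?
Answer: -5940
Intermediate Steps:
(-31 - 14)*t = (-31 - 14)*132 = -45*132 = -5940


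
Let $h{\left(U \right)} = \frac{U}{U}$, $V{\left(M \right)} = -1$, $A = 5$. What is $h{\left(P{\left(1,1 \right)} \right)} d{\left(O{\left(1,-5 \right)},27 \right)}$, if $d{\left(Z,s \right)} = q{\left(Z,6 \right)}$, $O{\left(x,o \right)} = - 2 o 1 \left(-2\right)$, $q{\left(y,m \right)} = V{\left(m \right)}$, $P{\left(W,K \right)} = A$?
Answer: $-1$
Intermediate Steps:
$P{\left(W,K \right)} = 5$
$q{\left(y,m \right)} = -1$
$O{\left(x,o \right)} = 4 o$ ($O{\left(x,o \right)} = - 2 o \left(-2\right) = 4 o$)
$h{\left(U \right)} = 1$
$d{\left(Z,s \right)} = -1$
$h{\left(P{\left(1,1 \right)} \right)} d{\left(O{\left(1,-5 \right)},27 \right)} = 1 \left(-1\right) = -1$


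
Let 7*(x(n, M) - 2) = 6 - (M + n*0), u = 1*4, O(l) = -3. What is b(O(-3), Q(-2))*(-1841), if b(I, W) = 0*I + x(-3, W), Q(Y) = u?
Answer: -4208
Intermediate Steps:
u = 4
x(n, M) = 20/7 - M/7 (x(n, M) = 2 + (6 - (M + n*0))/7 = 2 + (6 - (M + 0))/7 = 2 + (6 - M)/7 = 2 + (6/7 - M/7) = 20/7 - M/7)
Q(Y) = 4
b(I, W) = 20/7 - W/7 (b(I, W) = 0*I + (20/7 - W/7) = 0 + (20/7 - W/7) = 20/7 - W/7)
b(O(-3), Q(-2))*(-1841) = (20/7 - 1/7*4)*(-1841) = (20/7 - 4/7)*(-1841) = (16/7)*(-1841) = -4208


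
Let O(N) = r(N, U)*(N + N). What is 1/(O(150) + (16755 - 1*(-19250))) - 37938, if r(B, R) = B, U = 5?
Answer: -3073167689/81005 ≈ -37938.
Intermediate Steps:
O(N) = 2*N**2 (O(N) = N*(N + N) = N*(2*N) = 2*N**2)
1/(O(150) + (16755 - 1*(-19250))) - 37938 = 1/(2*150**2 + (16755 - 1*(-19250))) - 37938 = 1/(2*22500 + (16755 + 19250)) - 37938 = 1/(45000 + 36005) - 37938 = 1/81005 - 37938 = -3073167689/81005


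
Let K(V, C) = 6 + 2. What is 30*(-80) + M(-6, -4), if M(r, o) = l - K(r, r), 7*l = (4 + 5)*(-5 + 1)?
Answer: -16892/7 ≈ -2413.1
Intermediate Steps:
K(V, C) = 8
l = -36/7 (l = ((4 + 5)*(-5 + 1))/7 = (9*(-4))/7 = (1/7)*(-36) = -36/7 ≈ -5.1429)
M(r, o) = -92/7 (M(r, o) = -36/7 - 1*8 = -36/7 - 8 = -92/7)
30*(-80) + M(-6, -4) = 30*(-80) - 92/7 = -2400 - 92/7 = -16892/7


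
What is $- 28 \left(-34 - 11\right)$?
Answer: $1260$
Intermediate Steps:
$- 28 \left(-34 - 11\right) = \left(-28\right) \left(-45\right) = 1260$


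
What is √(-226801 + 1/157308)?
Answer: I*√1403093435601189/78654 ≈ 476.24*I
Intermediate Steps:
√(-226801 + 1/157308) = √(-35677611707/157308) = I*√1403093435601189/78654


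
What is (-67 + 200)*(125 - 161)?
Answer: -4788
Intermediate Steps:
(-67 + 200)*(125 - 161) = 133*(-36) = -4788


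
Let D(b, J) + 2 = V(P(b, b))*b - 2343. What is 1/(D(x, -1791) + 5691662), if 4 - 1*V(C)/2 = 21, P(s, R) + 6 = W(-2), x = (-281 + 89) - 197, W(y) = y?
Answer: 1/5702543 ≈ 1.7536e-7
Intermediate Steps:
x = -389 (x = -192 - 197 = -389)
P(s, R) = -8 (P(s, R) = -6 - 2 = -8)
V(C) = -34 (V(C) = 8 - 2*21 = 8 - 42 = -34)
D(b, J) = -2345 - 34*b (D(b, J) = -2 + (-34*b - 2343) = -2 + (-2343 - 34*b) = -2345 - 34*b)
1/(D(x, -1791) + 5691662) = 1/((-2345 - 34*(-389)) + 5691662) = 1/((-2345 + 13226) + 5691662) = 1/(10881 + 5691662) = 1/5702543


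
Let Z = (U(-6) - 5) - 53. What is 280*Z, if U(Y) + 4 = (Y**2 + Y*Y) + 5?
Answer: 4200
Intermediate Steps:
U(Y) = 1 + 2*Y**2 (U(Y) = -4 + ((Y**2 + Y*Y) + 5) = -4 + ((Y**2 + Y**2) + 5) = -4 + (2*Y**2 + 5) = -4 + (5 + 2*Y**2) = 1 + 2*Y**2)
Z = 15 (Z = ((1 + 2*(-6)**2) - 5) - 53 = ((1 + 2*36) - 5) - 53 = ((1 + 72) - 5) - 53 = (73 - 5) - 53 = 68 - 53 = 15)
280*Z = 280*15 = 4200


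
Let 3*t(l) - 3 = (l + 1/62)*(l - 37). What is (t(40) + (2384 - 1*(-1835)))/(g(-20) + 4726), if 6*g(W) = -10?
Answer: 792363/878726 ≈ 0.90172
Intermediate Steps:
g(W) = -5/3 (g(W) = (⅙)*(-10) = -5/3)
t(l) = 1 + (-37 + l)*(1/62 + l)/3 (t(l) = 1 + ((l + 1/62)*(l - 37))/3 = 1 + ((l + 1/62)*(-37 + l))/3 = 1 + ((1/62 + l)*(-37 + l))/3 = 1 + ((-37 + l)*(1/62 + l))/3 = 1 + (-37 + l)*(1/62 + l)/3)
(t(40) + (2384 - 1*(-1835)))/(g(-20) + 4726) = ((149/186 - 2293/186*40 + (⅓)*40²) + (2384 - 1*(-1835)))/(-5/3 + 4726) = ((149/186 - 45860/93 + (⅓)*1600) + (2384 + 1835))/(14173/3) = ((149/186 - 45860/93 + 1600/3) + 4219)*(3/14173) = (2543/62 + 4219)*(3/14173) = (264121/62)*(3/14173) = 792363/878726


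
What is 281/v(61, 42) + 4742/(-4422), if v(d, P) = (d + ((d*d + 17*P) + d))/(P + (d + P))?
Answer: 8809172/1119503 ≈ 7.8688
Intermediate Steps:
v(d, P) = (d² + 2*d + 17*P)/(d + 2*P) (v(d, P) = (d + ((d² + 17*P) + d))/(P + (P + d)) = (d + (d + d² + 17*P))/(d + 2*P) = (d² + 2*d + 17*P)/(d + 2*P))
281/v(61, 42) + 4742/(-4422) = 281/(((61² + 2*61 + 17*42)/(61 + 2*42))) + 4742/(-4422) = 281/(((3721 + 122 + 714)/(61 + 84))) + 4742*(-1/4422) = 281/((4557/145)) - 2371/2211 = 281/(((1/145)*4557)) - 2371/2211 = 281/(4557/145) - 2371/2211 = 281*(145/4557) - 2371/2211 = 40745/4557 - 2371/2211 = 8809172/1119503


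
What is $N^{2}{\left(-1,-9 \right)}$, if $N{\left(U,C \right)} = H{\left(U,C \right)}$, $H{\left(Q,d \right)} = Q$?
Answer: $1$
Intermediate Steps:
$N{\left(U,C \right)} = U$
$N^{2}{\left(-1,-9 \right)} = \left(-1\right)^{2} = 1$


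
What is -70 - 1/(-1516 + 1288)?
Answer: -15959/228 ≈ -69.996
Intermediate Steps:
-70 - 1/(-1516 + 1288) = -70 - 1/(-228) = -70 - 1*(-1/228) = -70 + 1/228 = -15959/228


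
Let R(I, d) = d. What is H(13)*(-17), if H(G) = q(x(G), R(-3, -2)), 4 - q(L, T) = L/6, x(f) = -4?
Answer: -238/3 ≈ -79.333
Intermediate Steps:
q(L, T) = 4 - L/6
H(G) = 14/3 (H(G) = 4 - ⅙*(-4) = 4 + ⅔ = 14/3)
H(13)*(-17) = (14/3)*(-17) = -238/3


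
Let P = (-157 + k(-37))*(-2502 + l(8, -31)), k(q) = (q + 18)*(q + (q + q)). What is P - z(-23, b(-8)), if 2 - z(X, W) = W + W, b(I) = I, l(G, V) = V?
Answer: -4944434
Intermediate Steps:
k(q) = 3*q*(18 + q) (k(q) = (18 + q)*(q + 2*q) = (18 + q)*(3*q) = 3*q*(18 + q))
z(X, W) = 2 - 2*W (z(X, W) = 2 - (W + W) = 2 - 2*W)
P = -4944416 (P = (-157 + 3*(-37)*(18 - 37))*(-2502 - 31) = (-157 + 3*(-37)*(-19))*(-2533) = (-157 + 2109)*(-2533) = 1952*(-2533) = -4944416)
P - z(-23, b(-8)) = -4944416 - (2 - 2*(-8)) = -4944416 - (2 + 16) = -4944416 - 1*18 = -4944416 - 18 = -4944434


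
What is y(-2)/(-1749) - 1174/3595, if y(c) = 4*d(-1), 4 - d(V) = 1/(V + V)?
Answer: -706012/2095885 ≈ -0.33686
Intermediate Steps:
d(V) = 4 - 1/(2*V) (d(V) = 4 - 1/(V + V) = 4 - 1/(2*V))
y(c) = 18 (y(c) = 4*(4 - 1/2/(-1)) = 4*(4 - 1/2*(-1)) = 4*(4 + 1/2) = 4*(9/2) = 18)
y(-2)/(-1749) - 1174/3595 = 18/(-1749) - 1174/3595 = 18*(-1/1749) - 1174*1/3595 = -6/583 - 1174/3595 = -706012/2095885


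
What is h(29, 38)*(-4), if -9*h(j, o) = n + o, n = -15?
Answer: 92/9 ≈ 10.222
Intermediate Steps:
h(j, o) = 5/3 - o/9 (h(j, o) = -(-15 + o)/9 = 5/3 - o/9)
h(29, 38)*(-4) = (5/3 - ⅑*38)*(-4) = (5/3 - 38/9)*(-4) = -23/9*(-4) = 92/9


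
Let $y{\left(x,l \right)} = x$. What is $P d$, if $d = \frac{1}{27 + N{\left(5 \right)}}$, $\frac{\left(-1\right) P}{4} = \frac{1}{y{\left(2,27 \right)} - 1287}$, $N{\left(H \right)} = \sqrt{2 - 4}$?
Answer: $\frac{108}{939335} - \frac{4 i \sqrt{2}}{939335} \approx 0.00011497 - 6.0222 \cdot 10^{-6} i$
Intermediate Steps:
$N{\left(H \right)} = i \sqrt{2}$ ($N{\left(H \right)} = \sqrt{-2} = i \sqrt{2}$)
$P = \frac{4}{1285}$ ($P = - \frac{4}{2 - 1287} = - \frac{4}{-1285} = \left(-4\right) \left(- \frac{1}{1285}\right) = \frac{4}{1285} \approx 0.0031128$)
$d = \frac{1}{27 + i \sqrt{2}} \approx 0.036936 - 0.0019346 i$
$P d = \frac{4 \left(\frac{27}{731} - \frac{i \sqrt{2}}{731}\right)}{1285} = \frac{108}{939335} - \frac{4 i \sqrt{2}}{939335}$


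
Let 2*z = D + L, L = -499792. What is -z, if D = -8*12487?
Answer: 299844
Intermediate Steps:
D = -99896
z = -299844 (z = (-99896 - 499792)/2 = (½)*(-599688) = -299844)
-z = -1*(-299844) = 299844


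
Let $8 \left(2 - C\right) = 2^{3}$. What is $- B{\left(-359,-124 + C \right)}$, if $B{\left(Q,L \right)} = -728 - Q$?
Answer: $369$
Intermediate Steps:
$C = 1$ ($C = 2 - \frac{2^{3}}{8} = 2 - 1 = 1$)
$- B{\left(-359,-124 + C \right)} = - (-728 - -359) = - (-728 + 359) = \left(-1\right) \left(-369\right) = 369$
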